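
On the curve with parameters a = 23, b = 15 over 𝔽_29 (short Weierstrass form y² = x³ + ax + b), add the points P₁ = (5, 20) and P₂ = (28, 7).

(16, 19)

(5, 20) + (28, 7). λ = (7 - 20)/(28 - 5) ≡ 16/23 mod 29. 23⁻¹ ≡ 24 (mod 29), so λ ≡ 7.
  x = λ² - 5 - 28 = 49 - 33 ≡ 16; y = λ·(5 - 16) - 20 ≡ 19. → (16, 19)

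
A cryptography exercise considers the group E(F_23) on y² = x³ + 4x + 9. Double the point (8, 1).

(20, 19)

tangent at (8, 1): λ = (3·8² + 4)/(2·1) ≡ 12/2. 2⁻¹ ≡ 12 (mod 23) since 2·12 = 24 ≡ 1, so λ ≡ 12·12 ≡ 6.
  x = λ² - 8 - 8 = 36 - 16 ≡ 20; y = λ·(8 - 20) - 1 ≡ 19. → (20, 19)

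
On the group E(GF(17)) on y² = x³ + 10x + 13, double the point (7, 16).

tangent at (7, 16): λ = (3·7² + 10)/(2·16) ≡ 4/15. 15⁻¹ ≡ 8 (mod 17) since 15·8 = 120 ≡ 1, so λ ≡ 4·8 ≡ 15.
  x = λ² - 7 - 7 = 225 - 14 ≡ 7; y = λ·(7 - 7) - 16 ≡ 1. → (7, 1)

(7, 1)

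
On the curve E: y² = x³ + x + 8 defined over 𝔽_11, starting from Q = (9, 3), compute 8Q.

Repeated addition: build up to 8Q.
2Q: tangent at (9, 3): λ = (3·9² + 1)/(2·3) ≡ 2/6. 6⁻¹ ≡ 2 (mod 11), so λ ≡ 2·2 ≡ 4.
  x = λ² - 9 - 9 = 16 - 18 ≡ 9; y = λ·(9 - 9) - 3 ≡ 8. → (9, 8)
3Q: (9, 8) + (9, 3): same x and y₁ ≡ -y₂, so the sum is 𝒪.
4Q: 𝒪 + (9, 3) = (9, 3) (identity).
5Q: tangent at (9, 3): λ = (3·9² + 1)/(2·3) ≡ 2/6. 6⁻¹ ≡ 2 (mod 11) since 6·2 = 12 ≡ 1, so λ ≡ 2·2 ≡ 4.
  x = λ² - 9 - 9 = 16 - 18 ≡ 9; y = λ·(9 - 9) - 3 ≡ 8. → (9, 8)
6Q: (9, 8) + (9, 3): same x and y₁ ≡ -y₂, so the sum is 𝒪.
7Q: 𝒪 + (9, 3) = (9, 3) (identity).
8Q: tangent at (9, 3): λ = (3·9² + 1)/(2·3) ≡ 2/6. 6⁻¹ ≡ 2 (mod 11) since 6·2 = 12 ≡ 1, so λ ≡ 2·2 ≡ 4.
  x = λ² - 9 - 9 = 16 - 18 ≡ 9; y = λ·(9 - 9) - 3 ≡ 8. → (9, 8)

(9, 8)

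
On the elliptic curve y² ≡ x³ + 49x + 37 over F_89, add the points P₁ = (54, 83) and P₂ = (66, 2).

(54, 83) + (66, 2). λ = (2 - 83)/(66 - 54) ≡ 8/12 mod 89. 12⁻¹ ≡ 52 (mod 89), so λ ≡ 60.
  x = λ² - 54 - 66 = 3600 - 120 ≡ 9; y = λ·(54 - 9) - 83 ≡ 36. → (9, 36)

(9, 36)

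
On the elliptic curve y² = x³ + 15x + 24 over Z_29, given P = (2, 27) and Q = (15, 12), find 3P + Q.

First 3P:
Repeated addition: build up to 3P.
2P: tangent at (2, 27): λ = (3·2² + 15)/(2·27) ≡ 27/25. 25⁻¹ ≡ 7 (mod 29) since 25·7 = 175 ≡ 1, so λ ≡ 27·7 ≡ 15.
  x = λ² - 2 - 2 = 225 - 4 ≡ 18; y = λ·(2 - 18) - 27 ≡ 23. → (18, 23)
3P: (18, 23) + (2, 27). λ = (27 - 23)/(2 - 18) ≡ 4/13 mod 29. 13⁻¹ ≡ 9 (mod 29), so λ ≡ 7.
  x = λ² - 18 - 2 = 49 - 20 ≡ 0; y = λ·(18 - 0) - 23 ≡ 16. → (0, 16)
3P = (0, 16).
Finally 3P + Q:
(0, 16) + (15, 12). λ = (12 - 16)/(15 - 0) ≡ 25/15 mod 29. 15⁻¹ ≡ 2 (mod 29), so λ ≡ 21.
  x = λ² - 0 - 15 = 441 - 15 ≡ 20; y = λ·(0 - 20) - 16 ≡ 28. → (20, 28)

(20, 28)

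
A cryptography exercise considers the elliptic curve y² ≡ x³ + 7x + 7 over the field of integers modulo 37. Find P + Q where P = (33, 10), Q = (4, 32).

(33, 10) + (4, 32). λ = (32 - 10)/(4 - 33) ≡ 22/8 mod 37. 8⁻¹ ≡ 14 (mod 37) since 8·14 = 112 ≡ 1, so λ ≡ 12.
  x = λ² - 33 - 4 = 144 - 37 ≡ 33; y = λ·(33 - 33) - 10 ≡ 27. → (33, 27)

(33, 27)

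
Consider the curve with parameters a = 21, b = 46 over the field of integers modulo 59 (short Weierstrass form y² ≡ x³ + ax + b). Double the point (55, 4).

(28, 15)

tangent at (55, 4): λ = (3·55² + 21)/(2·4) ≡ 10/8. 8⁻¹ ≡ 37 (mod 59), so λ ≡ 10·37 ≡ 16.
  x = λ² - 55 - 55 = 256 - 110 ≡ 28; y = λ·(55 - 28) - 4 ≡ 15. → (28, 15)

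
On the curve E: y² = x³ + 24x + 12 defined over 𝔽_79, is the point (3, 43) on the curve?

y² = 43² ≡ 32; x³ + 24x + 12 = 111 ≡ 32 (mod 79). 32 = 32.

yes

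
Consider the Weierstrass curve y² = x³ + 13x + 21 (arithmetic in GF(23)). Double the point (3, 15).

tangent at (3, 15): λ = (3·3² + 13)/(2·15) ≡ 17/7. 7⁻¹ ≡ 10 (mod 23) since 7·10 = 70 ≡ 1, so λ ≡ 17·10 ≡ 9.
  x = λ² - 3 - 3 = 81 - 6 ≡ 6; y = λ·(3 - 6) - 15 ≡ 4. → (6, 4)

(6, 4)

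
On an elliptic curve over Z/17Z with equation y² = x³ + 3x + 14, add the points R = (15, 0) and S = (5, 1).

(15, 0) + (5, 1). λ = (1 - 0)/(5 - 15) ≡ 1/7 mod 17. 7⁻¹ ≡ 5 (mod 17), so λ ≡ 5.
  x = λ² - 15 - 5 = 25 - 20 ≡ 5; y = λ·(15 - 5) - 0 ≡ 16. → (5, 16)

(5, 16)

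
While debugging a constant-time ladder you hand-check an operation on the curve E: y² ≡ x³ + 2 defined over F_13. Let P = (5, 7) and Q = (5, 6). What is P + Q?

O

The two points share x = 5 and their y-coordinates satisfy 7 + 6 ≡ 0 (mod 13), so they are inverses. Their sum is O.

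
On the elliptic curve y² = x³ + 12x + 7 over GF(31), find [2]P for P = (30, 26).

tangent at (30, 26): λ = (3·30² + 12)/(2·26) ≡ 15/21. 21⁻¹ ≡ 3 (mod 31), so λ ≡ 15·3 ≡ 14.
  x = λ² - 30 - 30 = 196 - 60 ≡ 12; y = λ·(30 - 12) - 26 ≡ 9. → (12, 9)

(12, 9)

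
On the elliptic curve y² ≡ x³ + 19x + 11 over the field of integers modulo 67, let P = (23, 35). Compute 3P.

(31, 24)

Repeated addition: build up to 3P.
2P: tangent at (23, 35): λ = (3·23² + 19)/(2·35) ≡ 65/3. 3⁻¹ ≡ 45 (mod 67) since 3·45 = 135 ≡ 1, so λ ≡ 65·45 ≡ 44.
  x = λ² - 23 - 23 = 1936 - 46 ≡ 14; y = λ·(23 - 14) - 35 ≡ 26. → (14, 26)
3P: (14, 26) + (23, 35). λ = (35 - 26)/(23 - 14) ≡ 9/9 mod 67. 9⁻¹ ≡ 15 (mod 67) since 9·15 = 135 ≡ 1, so λ ≡ 1.
  x = λ² - 14 - 23 = 1 - 37 ≡ 31; y = λ·(14 - 31) - 26 ≡ 24. → (31, 24)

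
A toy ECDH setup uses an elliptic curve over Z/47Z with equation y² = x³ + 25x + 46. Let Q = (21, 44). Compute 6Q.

(41, 44)

Repeated addition: build up to 6Q.
2Q: tangent at (21, 44): λ = (3·21² + 25)/(2·44) ≡ 32/41. 41⁻¹ ≡ 39 (mod 47), so λ ≡ 32·39 ≡ 26.
  x = λ² - 21 - 21 = 676 - 42 ≡ 23; y = λ·(21 - 23) - 44 ≡ 45. → (23, 45)
3Q: (23, 45) + (21, 44). λ = (44 - 45)/(21 - 23) ≡ 46/45 mod 47. 45⁻¹ ≡ 23 (mod 47), so λ ≡ 24.
  x = λ² - 23 - 21 = 576 - 44 ≡ 15; y = λ·(23 - 15) - 45 ≡ 6. → (15, 6)
4Q: (15, 6) + (21, 44). λ = (44 - 6)/(21 - 15) ≡ 38/6 mod 47. 6⁻¹ ≡ 8 (mod 47) since 6·8 = 48 ≡ 1, so λ ≡ 22.
  x = λ² - 15 - 21 = 484 - 36 ≡ 25; y = λ·(15 - 25) - 6 ≡ 9. → (25, 9)
5Q: (25, 9) + (21, 44). λ = (44 - 9)/(21 - 25) ≡ 35/43 mod 47. 43⁻¹ ≡ 35 (mod 47), so λ ≡ 3.
  x = λ² - 25 - 21 = 9 - 46 ≡ 10; y = λ·(25 - 10) - 9 ≡ 36. → (10, 36)
6Q: (10, 36) + (21, 44). λ = (44 - 36)/(21 - 10) ≡ 8/11 mod 47. 11⁻¹ ≡ 30 (mod 47), so λ ≡ 5.
  x = λ² - 10 - 21 = 25 - 31 ≡ 41; y = λ·(10 - 41) - 36 ≡ 44. → (41, 44)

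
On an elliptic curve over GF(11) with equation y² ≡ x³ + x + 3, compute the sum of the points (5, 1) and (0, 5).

(4, 7)

(5, 1) + (0, 5). λ = (5 - 1)/(0 - 5) ≡ 4/6 mod 11. 6⁻¹ ≡ 2 (mod 11) since 6·2 = 12 ≡ 1, so λ ≡ 8.
  x = λ² - 5 - 0 = 64 - 5 ≡ 4; y = λ·(5 - 4) - 1 ≡ 7. → (4, 7)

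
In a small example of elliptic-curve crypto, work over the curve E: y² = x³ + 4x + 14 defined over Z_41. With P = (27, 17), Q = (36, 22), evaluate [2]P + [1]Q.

First 2P:
Repeated addition: build up to 2P.
2P: tangent at (27, 17): λ = (3·27² + 4)/(2·17) ≡ 18/34. 34⁻¹ ≡ 35 (mod 41), so λ ≡ 18·35 ≡ 15.
  x = λ² - 27 - 27 = 225 - 54 ≡ 7; y = λ·(27 - 7) - 17 ≡ 37. → (7, 37)
2P = (7, 37).
Finally 2P + Q:
(7, 37) + (36, 22). λ = (22 - 37)/(36 - 7) ≡ 26/29 mod 41. 29⁻¹ ≡ 17 (mod 41), so λ ≡ 32.
  x = λ² - 7 - 36 = 1024 - 43 ≡ 38; y = λ·(7 - 38) - 37 ≡ 37. → (38, 37)

(38, 37)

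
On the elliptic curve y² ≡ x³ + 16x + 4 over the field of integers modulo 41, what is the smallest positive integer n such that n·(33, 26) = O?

2P: tangent at (33, 26): λ = (3·33² + 16)/(2·26) ≡ 3/11. 11⁻¹ ≡ 15 (mod 41), so λ ≡ 3·15 ≡ 4.
  x = λ² - 33 - 33 = 16 - 66 ≡ 32; y = λ·(33 - 32) - 26 ≡ 19. → (32, 19)
3P: (32, 19) + (33, 26). λ = (26 - 19)/(33 - 32) ≡ 7/1 mod 41. 1⁻¹ ≡ 1 (mod 41) since 1·1 = 1 ≡ 1, so λ ≡ 7.
  x = λ² - 32 - 33 = 49 - 65 ≡ 25; y = λ·(32 - 25) - 19 ≡ 30. → (25, 30)
4P: (25, 30) + (33, 26). λ = (26 - 30)/(33 - 25) ≡ 37/8 mod 41. 8⁻¹ ≡ 36 (mod 41), so λ ≡ 20.
  x = λ² - 25 - 33 = 400 - 58 ≡ 14; y = λ·(25 - 14) - 30 ≡ 26. → (14, 26)
5P: (14, 26) + (33, 26). λ = (26 - 26)/(33 - 14) ≡ 0/19 mod 41. 19⁻¹ ≡ 13 (mod 41), so λ ≡ 0.
  x = λ² - 14 - 33 = 0 - 47 ≡ 35; y = λ·(14 - 35) - 26 ≡ 15. → (35, 15)
6P: (35, 15) + (33, 26). λ = (26 - 15)/(33 - 35) ≡ 11/39 mod 41. 39⁻¹ ≡ 20 (mod 41) since 39·20 = 780 ≡ 1, so λ ≡ 15.
  x = λ² - 35 - 33 = 225 - 68 ≡ 34; y = λ·(35 - 34) - 15 ≡ 0. → (34, 0)
7P: (34, 0) + (33, 26). λ = (26 - 0)/(33 - 34) ≡ 26/40 mod 41. 40⁻¹ ≡ 40 (mod 41), so λ ≡ 15.
  x = λ² - 34 - 33 = 225 - 67 ≡ 35; y = λ·(34 - 35) - 0 ≡ 26. → (35, 26)
8P: (35, 26) + (33, 26). λ = (26 - 26)/(33 - 35) ≡ 0/39 mod 41. 39⁻¹ ≡ 20 (mod 41) since 39·20 = 780 ≡ 1, so λ ≡ 0.
  x = λ² - 35 - 33 = 0 - 68 ≡ 14; y = λ·(35 - 14) - 26 ≡ 15. → (14, 15)
9P: (14, 15) + (33, 26). λ = (26 - 15)/(33 - 14) ≡ 11/19 mod 41. 19⁻¹ ≡ 13 (mod 41), so λ ≡ 20.
  x = λ² - 14 - 33 = 400 - 47 ≡ 25; y = λ·(14 - 25) - 15 ≡ 11. → (25, 11)
10P: (25, 11) + (33, 26). λ = (26 - 11)/(33 - 25) ≡ 15/8 mod 41. 8⁻¹ ≡ 36 (mod 41), so λ ≡ 7.
  x = λ² - 25 - 33 = 49 - 58 ≡ 32; y = λ·(25 - 32) - 11 ≡ 22. → (32, 22)
11P: (32, 22) + (33, 26). λ = (26 - 22)/(33 - 32) ≡ 4/1 mod 41. 1⁻¹ ≡ 1 (mod 41) since 1·1 = 1 ≡ 1, so λ ≡ 4.
  x = λ² - 32 - 33 = 16 - 65 ≡ 33; y = λ·(32 - 33) - 22 ≡ 15. → (33, 15)
12P: (33, 15) + (33, 26): same x and y₁ ≡ -y₂, so the sum is O.
12P = O, so the order is 12.

12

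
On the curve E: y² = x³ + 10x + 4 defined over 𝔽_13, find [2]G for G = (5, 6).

(0, 11)

tangent at (5, 6): λ = (3·5² + 10)/(2·6) ≡ 7/12. 12⁻¹ ≡ 12 (mod 13) since 12·12 = 144 ≡ 1, so λ ≡ 7·12 ≡ 6.
  x = λ² - 5 - 5 = 36 - 10 ≡ 0; y = λ·(5 - 0) - 6 ≡ 11. → (0, 11)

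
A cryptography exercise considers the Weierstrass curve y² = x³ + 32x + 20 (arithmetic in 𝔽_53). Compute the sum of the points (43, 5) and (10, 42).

(7, 51)

(43, 5) + (10, 42). λ = (42 - 5)/(10 - 43) ≡ 37/20 mod 53. 20⁻¹ ≡ 8 (mod 53), so λ ≡ 31.
  x = λ² - 43 - 10 = 961 - 53 ≡ 7; y = λ·(43 - 7) - 5 ≡ 51. → (7, 51)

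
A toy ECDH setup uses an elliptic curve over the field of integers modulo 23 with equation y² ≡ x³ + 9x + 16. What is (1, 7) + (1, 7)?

(10, 5)

tangent at (1, 7): λ = (3·1² + 9)/(2·7) ≡ 12/14. 14⁻¹ ≡ 5 (mod 23), so λ ≡ 12·5 ≡ 14.
  x = λ² - 1 - 1 = 196 - 2 ≡ 10; y = λ·(1 - 10) - 7 ≡ 5. → (10, 5)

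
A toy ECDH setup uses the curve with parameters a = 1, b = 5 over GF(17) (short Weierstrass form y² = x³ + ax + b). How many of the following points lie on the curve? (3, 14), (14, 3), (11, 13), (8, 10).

2

(3, 14): 14² ≡ 9, rhs ≡ 1 → off.
(14, 3): 3² ≡ 9, rhs ≡ 9 → on.
(11, 13): 13² ≡ 16, rhs ≡ 4 → off.
(8, 10): 10² ≡ 15, rhs ≡ 15 → on.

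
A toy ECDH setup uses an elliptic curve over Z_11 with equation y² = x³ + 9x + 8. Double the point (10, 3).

tangent at (10, 3): λ = (3·10² + 9)/(2·3) ≡ 1/6. 6⁻¹ ≡ 2 (mod 11), so λ ≡ 1·2 ≡ 2.
  x = λ² - 10 - 10 = 4 - 20 ≡ 6; y = λ·(10 - 6) - 3 ≡ 5. → (6, 5)

(6, 5)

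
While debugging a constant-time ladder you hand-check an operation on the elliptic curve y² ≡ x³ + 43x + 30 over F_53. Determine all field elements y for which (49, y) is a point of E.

x³ + 43x + 30 = 119786 ≡ 6 (mod 53).
Square roots of 6 mod 53: 18 and 35 (since 18² = 324 ≡ 6).

18, 35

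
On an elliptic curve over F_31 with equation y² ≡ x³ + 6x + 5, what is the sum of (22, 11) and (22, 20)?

The two points share x = 22 and their y-coordinates satisfy 11 + 20 ≡ 0 (mod 31), so they are inverses. Their sum is ∞.

O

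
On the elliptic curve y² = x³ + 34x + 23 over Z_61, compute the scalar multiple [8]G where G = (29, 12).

Double-and-add on 8 = (1000)₂. Start with G = (29, 12) for the leading 1-bit.
double: tangent at (29, 12): λ = (3·29² + 34)/(2·12) ≡ 56/24. 24⁻¹ ≡ 28 (mod 61), so λ ≡ 56·28 ≡ 43.
  x = λ² - 29 - 29 = 1849 - 58 ≡ 22; y = λ·(29 - 22) - 12 ≡ 45. → (22, 45)
double: tangent at (22, 45): λ = (3·22² + 34)/(2·45) ≡ 22/29. 29⁻¹ ≡ 40 (mod 61), so λ ≡ 22·40 ≡ 26.
  x = λ² - 22 - 22 = 676 - 44 ≡ 22; y = λ·(22 - 22) - 45 ≡ 16. → (22, 16)
double: tangent at (22, 16): λ = (3·22² + 34)/(2·16) ≡ 22/32. 32⁻¹ ≡ 21 (mod 61), so λ ≡ 22·21 ≡ 35.
  x = λ² - 22 - 22 = 1225 - 44 ≡ 22; y = λ·(22 - 22) - 16 ≡ 45. → (22, 45)

(22, 45)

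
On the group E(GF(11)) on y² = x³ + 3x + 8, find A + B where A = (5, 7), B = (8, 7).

(5, 7) + (8, 7). λ = (7 - 7)/(8 - 5) ≡ 0/3 mod 11. 3⁻¹ ≡ 4 (mod 11) since 3·4 = 12 ≡ 1, so λ ≡ 0.
  x = λ² - 5 - 8 = 0 - 13 ≡ 9; y = λ·(5 - 9) - 7 ≡ 4. → (9, 4)

(9, 4)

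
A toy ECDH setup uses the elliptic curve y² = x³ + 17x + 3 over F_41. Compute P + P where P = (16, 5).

(11, 39)

tangent at (16, 5): λ = (3·16² + 17)/(2·5) ≡ 6/10. 10⁻¹ ≡ 37 (mod 41), so λ ≡ 6·37 ≡ 17.
  x = λ² - 16 - 16 = 289 - 32 ≡ 11; y = λ·(16 - 11) - 5 ≡ 39. → (11, 39)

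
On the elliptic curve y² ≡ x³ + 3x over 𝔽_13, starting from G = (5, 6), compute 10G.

O

Double-and-add on 10 = (1010)₂. Start with G = (5, 6) for the leading 1-bit.
double: tangent at (5, 6): λ = (3·5² + 3)/(2·6) ≡ 0/12. 12⁻¹ ≡ 12 (mod 13), so λ ≡ 0·12 ≡ 0.
  x = λ² - 5 - 5 = 0 - 10 ≡ 3; y = λ·(5 - 3) - 6 ≡ 7. → (3, 7)
double: tangent at (3, 7): λ = (3·3² + 3)/(2·7) ≡ 4/1. 1⁻¹ ≡ 1 (mod 13), so λ ≡ 4·1 ≡ 4.
  x = λ² - 3 - 3 = 16 - 6 ≡ 10; y = λ·(3 - 10) - 7 ≡ 4. → (10, 4)
add G: (10, 4) + (5, 6). λ = (6 - 4)/(5 - 10) ≡ 2/8 mod 13. 8⁻¹ ≡ 5 (mod 13), so λ ≡ 10.
  x = λ² - 10 - 5 = 100 - 15 ≡ 7; y = λ·(10 - 7) - 4 ≡ 0. → (7, 0)
double: (7, 0) + (7, 0): same x and y₁ ≡ -y₂, so the sum is O.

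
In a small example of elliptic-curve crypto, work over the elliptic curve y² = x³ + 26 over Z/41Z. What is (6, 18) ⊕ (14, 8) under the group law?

(6, 18) + (14, 8). λ = (8 - 18)/(14 - 6) ≡ 31/8 mod 41. 8⁻¹ ≡ 36 (mod 41), so λ ≡ 9.
  x = λ² - 6 - 14 = 81 - 20 ≡ 20; y = λ·(6 - 20) - 18 ≡ 20. → (20, 20)

(20, 20)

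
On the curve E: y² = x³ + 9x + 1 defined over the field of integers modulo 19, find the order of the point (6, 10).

2P: tangent at (6, 10): λ = (3·6² + 9)/(2·10) ≡ 3/1. 1⁻¹ ≡ 1 (mod 19), so λ ≡ 3·1 ≡ 3.
  x = λ² - 6 - 6 = 9 - 12 ≡ 16; y = λ·(6 - 16) - 10 ≡ 17. → (16, 17)
3P: (16, 17) + (6, 10). λ = (10 - 17)/(6 - 16) ≡ 12/9 mod 19. 9⁻¹ ≡ 17 (mod 19) since 9·17 = 153 ≡ 1, so λ ≡ 14.
  x = λ² - 16 - 6 = 196 - 22 ≡ 3; y = λ·(16 - 3) - 17 ≡ 13. → (3, 13)
4P: (3, 13) + (6, 10). λ = (10 - 13)/(6 - 3) ≡ 16/3 mod 19. 3⁻¹ ≡ 13 (mod 19), so λ ≡ 18.
  x = λ² - 3 - 6 = 324 - 9 ≡ 11; y = λ·(3 - 11) - 13 ≡ 14. → (11, 14)
5P: (11, 14) + (6, 10). λ = (10 - 14)/(6 - 11) ≡ 15/14 mod 19. 14⁻¹ ≡ 15 (mod 19), so λ ≡ 16.
  x = λ² - 11 - 6 = 256 - 17 ≡ 11; y = λ·(11 - 11) - 14 ≡ 5. → (11, 5)
6P: (11, 5) + (6, 10). λ = (10 - 5)/(6 - 11) ≡ 5/14 mod 19. 14⁻¹ ≡ 15 (mod 19), so λ ≡ 18.
  x = λ² - 11 - 6 = 324 - 17 ≡ 3; y = λ·(11 - 3) - 5 ≡ 6. → (3, 6)
7P: (3, 6) + (6, 10). λ = (10 - 6)/(6 - 3) ≡ 4/3 mod 19. 3⁻¹ ≡ 13 (mod 19), so λ ≡ 14.
  x = λ² - 3 - 6 = 196 - 9 ≡ 16; y = λ·(3 - 16) - 6 ≡ 2. → (16, 2)
8P: (16, 2) + (6, 10). λ = (10 - 2)/(6 - 16) ≡ 8/9 mod 19. 9⁻¹ ≡ 17 (mod 19), so λ ≡ 3.
  x = λ² - 16 - 6 = 9 - 22 ≡ 6; y = λ·(16 - 6) - 2 ≡ 9. → (6, 9)
9P: (6, 9) + (6, 10): same x and y₁ ≡ -y₂, so the sum is 𝒪.
9P = 𝒪, so the order is 9.

9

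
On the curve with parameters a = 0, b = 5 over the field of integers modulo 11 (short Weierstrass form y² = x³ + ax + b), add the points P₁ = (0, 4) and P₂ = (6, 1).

(0, 4) + (6, 1). λ = (1 - 4)/(6 - 0) ≡ 8/6 mod 11. 6⁻¹ ≡ 2 (mod 11) since 6·2 = 12 ≡ 1, so λ ≡ 5.
  x = λ² - 0 - 6 = 25 - 6 ≡ 8; y = λ·(0 - 8) - 4 ≡ 0. → (8, 0)

(8, 0)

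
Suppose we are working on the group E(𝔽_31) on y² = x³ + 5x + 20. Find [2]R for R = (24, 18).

(28, 3)

tangent at (24, 18): λ = (3·24² + 5)/(2·18) ≡ 28/5. 5⁻¹ ≡ 25 (mod 31) since 5·25 = 125 ≡ 1, so λ ≡ 28·25 ≡ 18.
  x = λ² - 24 - 24 = 324 - 48 ≡ 28; y = λ·(24 - 28) - 18 ≡ 3. → (28, 3)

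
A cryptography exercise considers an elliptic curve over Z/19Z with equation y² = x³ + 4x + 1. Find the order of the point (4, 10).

9

2P: tangent at (4, 10): λ = (3·4² + 4)/(2·10) ≡ 14/1. 1⁻¹ ≡ 1 (mod 19) since 1·1 = 1 ≡ 1, so λ ≡ 14·1 ≡ 14.
  x = λ² - 4 - 4 = 196 - 8 ≡ 17; y = λ·(4 - 17) - 10 ≡ 17. → (17, 17)
3P: (17, 17) + (4, 10). λ = (10 - 17)/(4 - 17) ≡ 12/6 mod 19. 6⁻¹ ≡ 16 (mod 19), so λ ≡ 2.
  x = λ² - 17 - 4 = 4 - 21 ≡ 2; y = λ·(17 - 2) - 17 ≡ 13. → (2, 13)
4P: (2, 13) + (4, 10). λ = (10 - 13)/(4 - 2) ≡ 16/2 mod 19. 2⁻¹ ≡ 10 (mod 19) since 2·10 = 20 ≡ 1, so λ ≡ 8.
  x = λ² - 2 - 4 = 64 - 6 ≡ 1; y = λ·(2 - 1) - 13 ≡ 14. → (1, 14)
5P: (1, 14) + (4, 10). λ = (10 - 14)/(4 - 1) ≡ 15/3 mod 19. 3⁻¹ ≡ 13 (mod 19), so λ ≡ 5.
  x = λ² - 1 - 4 = 25 - 5 ≡ 1; y = λ·(1 - 1) - 14 ≡ 5. → (1, 5)
6P: (1, 5) + (4, 10). λ = (10 - 5)/(4 - 1) ≡ 5/3 mod 19. 3⁻¹ ≡ 13 (mod 19) since 3·13 = 39 ≡ 1, so λ ≡ 8.
  x = λ² - 1 - 4 = 64 - 5 ≡ 2; y = λ·(1 - 2) - 5 ≡ 6. → (2, 6)
7P: (2, 6) + (4, 10). λ = (10 - 6)/(4 - 2) ≡ 4/2 mod 19. 2⁻¹ ≡ 10 (mod 19) since 2·10 = 20 ≡ 1, so λ ≡ 2.
  x = λ² - 2 - 4 = 4 - 6 ≡ 17; y = λ·(2 - 17) - 6 ≡ 2. → (17, 2)
8P: (17, 2) + (4, 10). λ = (10 - 2)/(4 - 17) ≡ 8/6 mod 19. 6⁻¹ ≡ 16 (mod 19), so λ ≡ 14.
  x = λ² - 17 - 4 = 196 - 21 ≡ 4; y = λ·(17 - 4) - 2 ≡ 9. → (4, 9)
9P: (4, 9) + (4, 10): same x and y₁ ≡ -y₂, so the sum is 𝒪.
9P = 𝒪, so the order is 9.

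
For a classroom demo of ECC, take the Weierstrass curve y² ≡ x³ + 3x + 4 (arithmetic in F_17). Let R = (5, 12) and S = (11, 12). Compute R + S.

(1, 5)

(5, 12) + (11, 12). λ = (12 - 12)/(11 - 5) ≡ 0/6 mod 17. 6⁻¹ ≡ 3 (mod 17), so λ ≡ 0.
  x = λ² - 5 - 11 = 0 - 16 ≡ 1; y = λ·(5 - 1) - 12 ≡ 5. → (1, 5)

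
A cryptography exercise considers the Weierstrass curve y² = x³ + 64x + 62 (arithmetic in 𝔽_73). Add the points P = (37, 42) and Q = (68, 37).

(37, 31)

(37, 42) + (68, 37). λ = (37 - 42)/(68 - 37) ≡ 68/31 mod 73. 31⁻¹ ≡ 33 (mod 73), so λ ≡ 54.
  x = λ² - 37 - 68 = 2916 - 105 ≡ 37; y = λ·(37 - 37) - 42 ≡ 31. → (37, 31)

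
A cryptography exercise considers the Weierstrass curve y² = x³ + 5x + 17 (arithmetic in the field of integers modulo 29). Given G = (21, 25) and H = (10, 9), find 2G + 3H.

(27, 17)

First 2G:
Repeated addition: build up to 2G.
2G: tangent at (21, 25): λ = (3·21² + 5)/(2·25) ≡ 23/21. 21⁻¹ ≡ 18 (mod 29) since 21·18 = 378 ≡ 1, so λ ≡ 23·18 ≡ 8.
  x = λ² - 21 - 21 = 64 - 42 ≡ 22; y = λ·(21 - 22) - 25 ≡ 25. → (22, 25)
2G = (22, 25).
Next 3H:
Repeated addition: build up to 3H.
2H: tangent at (10, 9): λ = (3·10² + 5)/(2·9) ≡ 15/18. 18⁻¹ ≡ 21 (mod 29), so λ ≡ 15·21 ≡ 25.
  x = λ² - 10 - 10 = 625 - 20 ≡ 25; y = λ·(10 - 25) - 9 ≡ 22. → (25, 22)
3H: (25, 22) + (10, 9). λ = (9 - 22)/(10 - 25) ≡ 16/14 mod 29. 14⁻¹ ≡ 27 (mod 29), so λ ≡ 26.
  x = λ² - 25 - 10 = 676 - 35 ≡ 3; y = λ·(25 - 3) - 22 ≡ 28. → (3, 28)
3H = (3, 28).
Finally 2G + 3H:
(22, 25) + (3, 28). λ = (28 - 25)/(3 - 22) ≡ 3/10 mod 29. 10⁻¹ ≡ 3 (mod 29), so λ ≡ 9.
  x = λ² - 22 - 3 = 81 - 25 ≡ 27; y = λ·(22 - 27) - 25 ≡ 17. → (27, 17)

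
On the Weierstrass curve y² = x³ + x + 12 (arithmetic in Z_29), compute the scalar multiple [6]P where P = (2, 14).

(18, 27)

Repeated addition: build up to 6P.
2P: tangent at (2, 14): λ = (3·2² + 1)/(2·14) ≡ 13/28. 28⁻¹ ≡ 28 (mod 29) since 28·28 = 784 ≡ 1, so λ ≡ 13·28 ≡ 16.
  x = λ² - 2 - 2 = 256 - 4 ≡ 20; y = λ·(2 - 20) - 14 ≡ 17. → (20, 17)
3P: (20, 17) + (2, 14). λ = (14 - 17)/(2 - 20) ≡ 26/11 mod 29. 11⁻¹ ≡ 8 (mod 29), so λ ≡ 5.
  x = λ² - 20 - 2 = 25 - 22 ≡ 3; y = λ·(20 - 3) - 17 ≡ 10. → (3, 10)
4P: (3, 10) + (2, 14). λ = (14 - 10)/(2 - 3) ≡ 4/28 mod 29. 28⁻¹ ≡ 28 (mod 29), so λ ≡ 25.
  x = λ² - 3 - 2 = 625 - 5 ≡ 11; y = λ·(3 - 11) - 10 ≡ 22. → (11, 22)
5P: (11, 22) + (2, 14). λ = (14 - 22)/(2 - 11) ≡ 21/20 mod 29. 20⁻¹ ≡ 16 (mod 29) since 20·16 = 320 ≡ 1, so λ ≡ 17.
  x = λ² - 11 - 2 = 289 - 13 ≡ 15; y = λ·(11 - 15) - 22 ≡ 26. → (15, 26)
6P: (15, 26) + (2, 14). λ = (14 - 26)/(2 - 15) ≡ 17/16 mod 29. 16⁻¹ ≡ 20 (mod 29), so λ ≡ 21.
  x = λ² - 15 - 2 = 441 - 17 ≡ 18; y = λ·(15 - 18) - 26 ≡ 27. → (18, 27)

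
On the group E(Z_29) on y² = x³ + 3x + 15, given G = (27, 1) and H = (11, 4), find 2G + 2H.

First 2G:
Repeated addition: build up to 2G.
2G: tangent at (27, 1): λ = (3·27² + 3)/(2·1) ≡ 15/2. 2⁻¹ ≡ 15 (mod 29) since 2·15 = 30 ≡ 1, so λ ≡ 15·15 ≡ 22.
  x = λ² - 27 - 27 = 484 - 54 ≡ 24; y = λ·(27 - 24) - 1 ≡ 7. → (24, 7)
2G = (24, 7).
Next 2H:
Repeated addition: build up to 2H.
2H: tangent at (11, 4): λ = (3·11² + 3)/(2·4) ≡ 18/8. 8⁻¹ ≡ 11 (mod 29) since 8·11 = 88 ≡ 1, so λ ≡ 18·11 ≡ 24.
  x = λ² - 11 - 11 = 576 - 22 ≡ 3; y = λ·(11 - 3) - 4 ≡ 14. → (3, 14)
2H = (3, 14).
Finally 2G + 2H:
(24, 7) + (3, 14). λ = (14 - 7)/(3 - 24) ≡ 7/8 mod 29. 8⁻¹ ≡ 11 (mod 29) since 8·11 = 88 ≡ 1, so λ ≡ 19.
  x = λ² - 24 - 3 = 361 - 27 ≡ 15; y = λ·(24 - 15) - 7 ≡ 19. → (15, 19)

(15, 19)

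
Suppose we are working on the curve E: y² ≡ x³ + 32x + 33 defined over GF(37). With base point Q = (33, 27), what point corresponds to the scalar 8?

(15, 22)

Double-and-add on 8 = (1000)₂. Start with Q = (33, 27) for the leading 1-bit.
double: tangent at (33, 27): λ = (3·33² + 32)/(2·27) ≡ 6/17. 17⁻¹ ≡ 24 (mod 37) since 17·24 = 408 ≡ 1, so λ ≡ 6·24 ≡ 33.
  x = λ² - 33 - 33 = 1089 - 66 ≡ 24; y = λ·(33 - 24) - 27 ≡ 11. → (24, 11)
double: tangent at (24, 11): λ = (3·24² + 32)/(2·11) ≡ 21/22. 22⁻¹ ≡ 32 (mod 37), so λ ≡ 21·32 ≡ 6.
  x = λ² - 24 - 24 = 36 - 48 ≡ 25; y = λ·(24 - 25) - 11 ≡ 20. → (25, 20)
double: tangent at (25, 20): λ = (3·25² + 32)/(2·20) ≡ 20/3. 3⁻¹ ≡ 25 (mod 37) since 3·25 = 75 ≡ 1, so λ ≡ 20·25 ≡ 19.
  x = λ² - 25 - 25 = 361 - 50 ≡ 15; y = λ·(25 - 15) - 20 ≡ 22. → (15, 22)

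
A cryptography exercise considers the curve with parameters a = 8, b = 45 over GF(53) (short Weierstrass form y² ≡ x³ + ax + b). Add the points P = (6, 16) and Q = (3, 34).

(27, 4)

(6, 16) + (3, 34). λ = (34 - 16)/(3 - 6) ≡ 18/50 mod 53. 50⁻¹ ≡ 35 (mod 53), so λ ≡ 47.
  x = λ² - 6 - 3 = 2209 - 9 ≡ 27; y = λ·(6 - 27) - 16 ≡ 4. → (27, 4)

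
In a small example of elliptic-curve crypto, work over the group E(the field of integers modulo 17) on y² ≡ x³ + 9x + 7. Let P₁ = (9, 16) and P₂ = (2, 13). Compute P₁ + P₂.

(9, 16) + (2, 13). λ = (13 - 16)/(2 - 9) ≡ 14/10 mod 17. 10⁻¹ ≡ 12 (mod 17), so λ ≡ 15.
  x = λ² - 9 - 2 = 225 - 11 ≡ 10; y = λ·(9 - 10) - 16 ≡ 3. → (10, 3)

(10, 3)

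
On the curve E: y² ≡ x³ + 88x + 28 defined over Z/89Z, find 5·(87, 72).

(56, 76)

Write Q = (87, 72).
Repeated addition: build up to 5Q.
2Q: tangent at (87, 72): λ = (3·87² + 88)/(2·72) ≡ 11/55. 55⁻¹ ≡ 34 (mod 89), so λ ≡ 11·34 ≡ 18.
  x = λ² - 87 - 87 = 324 - 174 ≡ 61; y = λ·(87 - 61) - 72 ≡ 40. → (61, 40)
3Q: (61, 40) + (87, 72). λ = (72 - 40)/(87 - 61) ≡ 32/26 mod 89. 26⁻¹ ≡ 24 (mod 89), so λ ≡ 56.
  x = λ² - 61 - 87 = 3136 - 148 ≡ 51; y = λ·(61 - 51) - 40 ≡ 75. → (51, 75)
4Q: (51, 75) + (87, 72). λ = (72 - 75)/(87 - 51) ≡ 86/36 mod 89. 36⁻¹ ≡ 47 (mod 89), so λ ≡ 37.
  x = λ² - 51 - 87 = 1369 - 138 ≡ 74; y = λ·(51 - 74) - 75 ≡ 53. → (74, 53)
5Q: (74, 53) + (87, 72). λ = (72 - 53)/(87 - 74) ≡ 19/13 mod 89. 13⁻¹ ≡ 48 (mod 89) since 13·48 = 624 ≡ 1, so λ ≡ 22.
  x = λ² - 74 - 87 = 484 - 161 ≡ 56; y = λ·(74 - 56) - 53 ≡ 76. → (56, 76)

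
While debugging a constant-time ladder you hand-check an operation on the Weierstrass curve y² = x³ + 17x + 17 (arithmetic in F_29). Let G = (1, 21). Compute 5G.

(19, 23)

Double-and-add on 5 = (101)₂. Start with G = (1, 21) for the leading 1-bit.
double: tangent at (1, 21): λ = (3·1² + 17)/(2·21) ≡ 20/13. 13⁻¹ ≡ 9 (mod 29), so λ ≡ 20·9 ≡ 6.
  x = λ² - 1 - 1 = 36 - 2 ≡ 5; y = λ·(1 - 5) - 21 ≡ 13. → (5, 13)
double: tangent at (5, 13): λ = (3·5² + 17)/(2·13) ≡ 5/26. 26⁻¹ ≡ 19 (mod 29), so λ ≡ 5·19 ≡ 8.
  x = λ² - 5 - 5 = 64 - 10 ≡ 25; y = λ·(5 - 25) - 13 ≡ 1. → (25, 1)
add G: (25, 1) + (1, 21). λ = (21 - 1)/(1 - 25) ≡ 20/5 mod 29. 5⁻¹ ≡ 6 (mod 29) since 5·6 = 30 ≡ 1, so λ ≡ 4.
  x = λ² - 25 - 1 = 16 - 26 ≡ 19; y = λ·(25 - 19) - 1 ≡ 23. → (19, 23)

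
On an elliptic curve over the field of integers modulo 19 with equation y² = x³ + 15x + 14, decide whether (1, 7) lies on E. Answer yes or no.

yes

y² = 7² ≡ 11; x³ + 15x + 14 = 30 ≡ 11 (mod 19). 11 = 11.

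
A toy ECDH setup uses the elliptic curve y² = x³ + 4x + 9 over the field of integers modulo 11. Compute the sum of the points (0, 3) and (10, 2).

(2, 6)

(0, 3) + (10, 2). λ = (2 - 3)/(10 - 0) ≡ 10/10 mod 11. 10⁻¹ ≡ 10 (mod 11) since 10·10 = 100 ≡ 1, so λ ≡ 1.
  x = λ² - 0 - 10 = 1 - 10 ≡ 2; y = λ·(0 - 2) - 3 ≡ 6. → (2, 6)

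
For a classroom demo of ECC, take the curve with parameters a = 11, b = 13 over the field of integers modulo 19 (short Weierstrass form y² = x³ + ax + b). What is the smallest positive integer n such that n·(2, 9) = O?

11

2P: tangent at (2, 9): λ = (3·2² + 11)/(2·9) ≡ 4/18. 18⁻¹ ≡ 18 (mod 19) since 18·18 = 324 ≡ 1, so λ ≡ 4·18 ≡ 15.
  x = λ² - 2 - 2 = 225 - 4 ≡ 12; y = λ·(2 - 12) - 9 ≡ 12. → (12, 12)
3P: (12, 12) + (2, 9). λ = (9 - 12)/(2 - 12) ≡ 16/9 mod 19. 9⁻¹ ≡ 17 (mod 19) since 9·17 = 153 ≡ 1, so λ ≡ 6.
  x = λ² - 12 - 2 = 36 - 14 ≡ 3; y = λ·(12 - 3) - 12 ≡ 4. → (3, 4)
4P: (3, 4) + (2, 9). λ = (9 - 4)/(2 - 3) ≡ 5/18 mod 19. 18⁻¹ ≡ 18 (mod 19) since 18·18 = 324 ≡ 1, so λ ≡ 14.
  x = λ² - 3 - 2 = 196 - 5 ≡ 1; y = λ·(3 - 1) - 4 ≡ 5. → (1, 5)
5P: (1, 5) + (2, 9). λ = (9 - 5)/(2 - 1) ≡ 4/1 mod 19. 1⁻¹ ≡ 1 (mod 19), so λ ≡ 4.
  x = λ² - 1 - 2 = 16 - 3 ≡ 13; y = λ·(1 - 13) - 5 ≡ 4. → (13, 4)
6P: (13, 4) + (2, 9). λ = (9 - 4)/(2 - 13) ≡ 5/8 mod 19. 8⁻¹ ≡ 12 (mod 19) since 8·12 = 96 ≡ 1, so λ ≡ 3.
  x = λ² - 13 - 2 = 9 - 15 ≡ 13; y = λ·(13 - 13) - 4 ≡ 15. → (13, 15)
7P: (13, 15) + (2, 9). λ = (9 - 15)/(2 - 13) ≡ 13/8 mod 19. 8⁻¹ ≡ 12 (mod 19), so λ ≡ 4.
  x = λ² - 13 - 2 = 16 - 15 ≡ 1; y = λ·(13 - 1) - 15 ≡ 14. → (1, 14)
8P: (1, 14) + (2, 9). λ = (9 - 14)/(2 - 1) ≡ 14/1 mod 19. 1⁻¹ ≡ 1 (mod 19), so λ ≡ 14.
  x = λ² - 1 - 2 = 196 - 3 ≡ 3; y = λ·(1 - 3) - 14 ≡ 15. → (3, 15)
9P: (3, 15) + (2, 9). λ = (9 - 15)/(2 - 3) ≡ 13/18 mod 19. 18⁻¹ ≡ 18 (mod 19) since 18·18 = 324 ≡ 1, so λ ≡ 6.
  x = λ² - 3 - 2 = 36 - 5 ≡ 12; y = λ·(3 - 12) - 15 ≡ 7. → (12, 7)
10P: (12, 7) + (2, 9). λ = (9 - 7)/(2 - 12) ≡ 2/9 mod 19. 9⁻¹ ≡ 17 (mod 19), so λ ≡ 15.
  x = λ² - 12 - 2 = 225 - 14 ≡ 2; y = λ·(12 - 2) - 7 ≡ 10. → (2, 10)
11P: (2, 10) + (2, 9): same x and y₁ ≡ -y₂, so the sum is O.
11P = O, so the order is 11.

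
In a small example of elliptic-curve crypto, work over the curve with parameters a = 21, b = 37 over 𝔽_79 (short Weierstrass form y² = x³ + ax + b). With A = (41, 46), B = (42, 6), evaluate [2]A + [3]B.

(72, 10)

First 2A:
Repeated addition: build up to 2A.
2A: tangent at (41, 46): λ = (3·41² + 21)/(2·46) ≡ 8/13. 13⁻¹ ≡ 73 (mod 79), so λ ≡ 8·73 ≡ 31.
  x = λ² - 41 - 41 = 961 - 82 ≡ 10; y = λ·(41 - 10) - 46 ≡ 46. → (10, 46)
2A = (10, 46).
Next 3B:
Repeated addition: build up to 3B.
2B: tangent at (42, 6): λ = (3·42² + 21)/(2·6) ≡ 20/12. 12⁻¹ ≡ 33 (mod 79) since 12·33 = 396 ≡ 1, so λ ≡ 20·33 ≡ 28.
  x = λ² - 42 - 42 = 784 - 84 ≡ 68; y = λ·(42 - 68) - 6 ≡ 56. → (68, 56)
3B: (68, 56) + (42, 6). λ = (6 - 56)/(42 - 68) ≡ 29/53 mod 79. 53⁻¹ ≡ 3 (mod 79) since 53·3 = 159 ≡ 1, so λ ≡ 8.
  x = λ² - 68 - 42 = 64 - 110 ≡ 33; y = λ·(68 - 33) - 56 ≡ 66. → (33, 66)
3B = (33, 66).
Finally 2A + 3B:
(10, 46) + (33, 66). λ = (66 - 46)/(33 - 10) ≡ 20/23 mod 79. 23⁻¹ ≡ 55 (mod 79), so λ ≡ 73.
  x = λ² - 10 - 33 = 5329 - 43 ≡ 72; y = λ·(10 - 72) - 46 ≡ 10. → (72, 10)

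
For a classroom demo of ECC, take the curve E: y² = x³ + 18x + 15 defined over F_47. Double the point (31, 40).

tangent at (31, 40): λ = (3·31² + 18)/(2·40) ≡ 34/33. 33⁻¹ ≡ 10 (mod 47) since 33·10 = 330 ≡ 1, so λ ≡ 34·10 ≡ 11.
  x = λ² - 31 - 31 = 121 - 62 ≡ 12; y = λ·(31 - 12) - 40 ≡ 28. → (12, 28)

(12, 28)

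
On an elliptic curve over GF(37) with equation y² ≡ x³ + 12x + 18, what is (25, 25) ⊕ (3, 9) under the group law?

(25, 25) + (3, 9). λ = (9 - 25)/(3 - 25) ≡ 21/15 mod 37. 15⁻¹ ≡ 5 (mod 37), so λ ≡ 31.
  x = λ² - 25 - 3 = 961 - 28 ≡ 8; y = λ·(25 - 8) - 25 ≡ 21. → (8, 21)

(8, 21)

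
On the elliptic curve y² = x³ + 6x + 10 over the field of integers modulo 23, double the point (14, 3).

tangent at (14, 3): λ = (3·14² + 6)/(2·3) ≡ 19/6. 6⁻¹ ≡ 4 (mod 23), so λ ≡ 19·4 ≡ 7.
  x = λ² - 14 - 14 = 49 - 28 ≡ 21; y = λ·(14 - 21) - 3 ≡ 17. → (21, 17)

(21, 17)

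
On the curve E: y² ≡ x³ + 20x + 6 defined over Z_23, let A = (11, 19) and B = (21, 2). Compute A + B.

(11, 19) + (21, 2). λ = (2 - 19)/(21 - 11) ≡ 6/10 mod 23. 10⁻¹ ≡ 7 (mod 23), so λ ≡ 19.
  x = λ² - 11 - 21 = 361 - 32 ≡ 7; y = λ·(11 - 7) - 19 ≡ 11. → (7, 11)

(7, 11)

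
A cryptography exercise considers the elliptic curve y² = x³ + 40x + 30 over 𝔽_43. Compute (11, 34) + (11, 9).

O

The two points share x = 11 and their y-coordinates satisfy 34 + 9 ≡ 0 (mod 43), so they are inverses. Their sum is O.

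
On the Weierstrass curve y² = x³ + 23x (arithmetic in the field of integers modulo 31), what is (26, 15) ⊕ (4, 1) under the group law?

(26, 16)

(26, 15) + (4, 1). λ = (1 - 15)/(4 - 26) ≡ 17/9 mod 31. 9⁻¹ ≡ 7 (mod 31) since 9·7 = 63 ≡ 1, so λ ≡ 26.
  x = λ² - 26 - 4 = 676 - 30 ≡ 26; y = λ·(26 - 26) - 15 ≡ 16. → (26, 16)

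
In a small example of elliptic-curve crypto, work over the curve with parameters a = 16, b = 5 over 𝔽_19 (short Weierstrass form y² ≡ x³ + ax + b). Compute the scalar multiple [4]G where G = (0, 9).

(10, 14)

Repeated addition: build up to 4G.
2G: tangent at (0, 9): λ = (3·0² + 16)/(2·9) ≡ 16/18. 18⁻¹ ≡ 18 (mod 19), so λ ≡ 16·18 ≡ 3.
  x = λ² - 0 - 0 = 9 - 0 ≡ 9; y = λ·(0 - 9) - 9 ≡ 2. → (9, 2)
3G: (9, 2) + (0, 9). λ = (9 - 2)/(0 - 9) ≡ 7/10 mod 19. 10⁻¹ ≡ 2 (mod 19) since 10·2 = 20 ≡ 1, so λ ≡ 14.
  x = λ² - 9 - 0 = 196 - 9 ≡ 16; y = λ·(9 - 16) - 2 ≡ 14. → (16, 14)
4G: (16, 14) + (0, 9). λ = (9 - 14)/(0 - 16) ≡ 14/3 mod 19. 3⁻¹ ≡ 13 (mod 19), so λ ≡ 11.
  x = λ² - 16 - 0 = 121 - 16 ≡ 10; y = λ·(16 - 10) - 14 ≡ 14. → (10, 14)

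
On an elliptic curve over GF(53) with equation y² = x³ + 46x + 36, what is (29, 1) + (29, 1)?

(32, 41)

tangent at (29, 1): λ = (3·29² + 46)/(2·1) ≡ 25/2. 2⁻¹ ≡ 27 (mod 53), so λ ≡ 25·27 ≡ 39.
  x = λ² - 29 - 29 = 1521 - 58 ≡ 32; y = λ·(29 - 32) - 1 ≡ 41. → (32, 41)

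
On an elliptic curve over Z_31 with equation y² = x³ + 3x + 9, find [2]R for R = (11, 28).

tangent at (11, 28): λ = (3·11² + 3)/(2·28) ≡ 25/25. 25⁻¹ ≡ 5 (mod 31), so λ ≡ 25·5 ≡ 1.
  x = λ² - 11 - 11 = 1 - 22 ≡ 10; y = λ·(11 - 10) - 28 ≡ 4. → (10, 4)

(10, 4)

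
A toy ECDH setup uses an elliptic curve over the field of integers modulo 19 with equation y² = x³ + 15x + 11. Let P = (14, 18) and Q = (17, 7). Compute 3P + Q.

First 3P:
Repeated addition: build up to 3P.
2P: tangent at (14, 18): λ = (3·14² + 15)/(2·18) ≡ 14/17. 17⁻¹ ≡ 9 (mod 19), so λ ≡ 14·9 ≡ 12.
  x = λ² - 14 - 14 = 144 - 28 ≡ 2; y = λ·(14 - 2) - 18 ≡ 12. → (2, 12)
3P: (2, 12) + (14, 18). λ = (18 - 12)/(14 - 2) ≡ 6/12 mod 19. 12⁻¹ ≡ 8 (mod 19), so λ ≡ 10.
  x = λ² - 2 - 14 = 100 - 16 ≡ 8; y = λ·(2 - 8) - 12 ≡ 4. → (8, 4)
3P = (8, 4).
Finally 3P + Q:
(8, 4) + (17, 7). λ = (7 - 4)/(17 - 8) ≡ 3/9 mod 19. 9⁻¹ ≡ 17 (mod 19), so λ ≡ 13.
  x = λ² - 8 - 17 = 169 - 25 ≡ 11; y = λ·(8 - 11) - 4 ≡ 14. → (11, 14)

(11, 14)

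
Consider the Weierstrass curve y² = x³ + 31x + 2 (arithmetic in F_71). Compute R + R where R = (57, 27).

(37, 55)

tangent at (57, 27): λ = (3·57² + 31)/(2·27) ≡ 51/54. 54⁻¹ ≡ 25 (mod 71), so λ ≡ 51·25 ≡ 68.
  x = λ² - 57 - 57 = 4624 - 114 ≡ 37; y = λ·(57 - 37) - 27 ≡ 55. → (37, 55)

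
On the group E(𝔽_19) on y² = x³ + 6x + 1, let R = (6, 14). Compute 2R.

tangent at (6, 14): λ = (3·6² + 6)/(2·14) ≡ 0/9. 9⁻¹ ≡ 17 (mod 19), so λ ≡ 0·17 ≡ 0.
  x = λ² - 6 - 6 = 0 - 12 ≡ 7; y = λ·(6 - 7) - 14 ≡ 5. → (7, 5)

(7, 5)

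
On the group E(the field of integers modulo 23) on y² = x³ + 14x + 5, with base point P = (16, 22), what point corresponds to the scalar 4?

(22, 6)

Repeated addition: build up to 4P.
2P: tangent at (16, 22): λ = (3·16² + 14)/(2·22) ≡ 0/21. 21⁻¹ ≡ 11 (mod 23), so λ ≡ 0·11 ≡ 0.
  x = λ² - 16 - 16 = 0 - 32 ≡ 14; y = λ·(16 - 14) - 22 ≡ 1. → (14, 1)
3P: (14, 1) + (16, 22). λ = (22 - 1)/(16 - 14) ≡ 21/2 mod 23. 2⁻¹ ≡ 12 (mod 23), so λ ≡ 22.
  x = λ² - 14 - 16 = 484 - 30 ≡ 17; y = λ·(14 - 17) - 1 ≡ 2. → (17, 2)
4P: (17, 2) + (16, 22). λ = (22 - 2)/(16 - 17) ≡ 20/22 mod 23. 22⁻¹ ≡ 22 (mod 23) since 22·22 = 484 ≡ 1, so λ ≡ 3.
  x = λ² - 17 - 16 = 9 - 33 ≡ 22; y = λ·(17 - 22) - 2 ≡ 6. → (22, 6)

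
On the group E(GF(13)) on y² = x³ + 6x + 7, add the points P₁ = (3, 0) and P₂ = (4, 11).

(3, 0) + (4, 11). λ = (11 - 0)/(4 - 3) ≡ 11/1 mod 13. 1⁻¹ ≡ 1 (mod 13) since 1·1 = 1 ≡ 1, so λ ≡ 11.
  x = λ² - 3 - 4 = 121 - 7 ≡ 10; y = λ·(3 - 10) - 0 ≡ 1. → (10, 1)

(10, 1)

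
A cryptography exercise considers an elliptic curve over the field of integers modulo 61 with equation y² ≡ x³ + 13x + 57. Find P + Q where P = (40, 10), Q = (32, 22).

(40, 10) + (32, 22). λ = (22 - 10)/(32 - 40) ≡ 12/53 mod 61. 53⁻¹ ≡ 38 (mod 61), so λ ≡ 29.
  x = λ² - 40 - 32 = 841 - 72 ≡ 37; y = λ·(40 - 37) - 10 ≡ 16. → (37, 16)

(37, 16)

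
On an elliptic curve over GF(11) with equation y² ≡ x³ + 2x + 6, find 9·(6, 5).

Write G = (6, 5).
Repeated addition: build up to 9G.
2G: tangent at (6, 5): λ = (3·6² + 2)/(2·5) ≡ 0/10. 10⁻¹ ≡ 10 (mod 11) since 10·10 = 100 ≡ 1, so λ ≡ 0·10 ≡ 0.
  x = λ² - 6 - 6 = 0 - 12 ≡ 10; y = λ·(6 - 10) - 5 ≡ 6. → (10, 6)
3G: (10, 6) + (6, 5). λ = (5 - 6)/(6 - 10) ≡ 10/7 mod 11. 7⁻¹ ≡ 8 (mod 11), so λ ≡ 3.
  x = λ² - 10 - 6 = 9 - 16 ≡ 4; y = λ·(10 - 4) - 6 ≡ 1. → (4, 1)
4G: (4, 1) + (6, 5). λ = (5 - 1)/(6 - 4) ≡ 4/2 mod 11. 2⁻¹ ≡ 6 (mod 11) since 2·6 = 12 ≡ 1, so λ ≡ 2.
  x = λ² - 4 - 6 = 4 - 10 ≡ 5; y = λ·(4 - 5) - 1 ≡ 8. → (5, 8)
5G: (5, 8) + (6, 5). λ = (5 - 8)/(6 - 5) ≡ 8/1 mod 11. 1⁻¹ ≡ 1 (mod 11), so λ ≡ 8.
  x = λ² - 5 - 6 = 64 - 11 ≡ 9; y = λ·(5 - 9) - 8 ≡ 4. → (9, 4)
6G: (9, 4) + (6, 5). λ = (5 - 4)/(6 - 9) ≡ 1/8 mod 11. 8⁻¹ ≡ 7 (mod 11) since 8·7 = 56 ≡ 1, so λ ≡ 7.
  x = λ² - 9 - 6 = 49 - 15 ≡ 1; y = λ·(9 - 1) - 4 ≡ 8. → (1, 8)
7G: (1, 8) + (6, 5). λ = (5 - 8)/(6 - 1) ≡ 8/5 mod 11. 5⁻¹ ≡ 9 (mod 11), so λ ≡ 6.
  x = λ² - 1 - 6 = 36 - 7 ≡ 7; y = λ·(1 - 7) - 8 ≡ 0. → (7, 0)
8G: (7, 0) + (6, 5). λ = (5 - 0)/(6 - 7) ≡ 5/10 mod 11. 10⁻¹ ≡ 10 (mod 11) since 10·10 = 100 ≡ 1, so λ ≡ 6.
  x = λ² - 7 - 6 = 36 - 13 ≡ 1; y = λ·(7 - 1) - 0 ≡ 3. → (1, 3)
9G: (1, 3) + (6, 5). λ = (5 - 3)/(6 - 1) ≡ 2/5 mod 11. 5⁻¹ ≡ 9 (mod 11) since 5·9 = 45 ≡ 1, so λ ≡ 7.
  x = λ² - 1 - 6 = 49 - 7 ≡ 9; y = λ·(1 - 9) - 3 ≡ 7. → (9, 7)

(9, 7)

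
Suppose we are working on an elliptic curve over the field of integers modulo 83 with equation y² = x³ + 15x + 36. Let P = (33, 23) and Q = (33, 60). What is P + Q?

The two points share x = 33 and their y-coordinates satisfy 23 + 60 ≡ 0 (mod 83), so they are inverses. Their sum is 𝒪.

O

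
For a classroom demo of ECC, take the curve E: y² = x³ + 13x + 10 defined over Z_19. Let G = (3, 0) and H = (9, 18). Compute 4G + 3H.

(1, 10)

First 4G:
Repeated addition: build up to 4G.
2G: (3, 0) + (3, 0): same x and y₁ ≡ -y₂, so the sum is O.
3G: O + (3, 0) = (3, 0) (identity).
4G: (3, 0) + (3, 0): same x and y₁ ≡ -y₂, so the sum is O.
4G = O.
Next 3H:
Repeated addition: build up to 3H.
2H: tangent at (9, 18): λ = (3·9² + 13)/(2·18) ≡ 9/17. 17⁻¹ ≡ 9 (mod 19), so λ ≡ 9·9 ≡ 5.
  x = λ² - 9 - 9 = 25 - 18 ≡ 7; y = λ·(9 - 7) - 18 ≡ 11. → (7, 11)
3H: (7, 11) + (9, 18). λ = (18 - 11)/(9 - 7) ≡ 7/2 mod 19. 2⁻¹ ≡ 10 (mod 19) since 2·10 = 20 ≡ 1, so λ ≡ 13.
  x = λ² - 7 - 9 = 169 - 16 ≡ 1; y = λ·(7 - 1) - 11 ≡ 10. → (1, 10)
3H = (1, 10).
Finally 4G + 3H:
O + (1, 10) = (1, 10) (identity).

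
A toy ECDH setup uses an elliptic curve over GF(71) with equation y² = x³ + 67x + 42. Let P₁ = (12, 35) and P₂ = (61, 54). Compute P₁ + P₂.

(12, 35) + (61, 54). λ = (54 - 35)/(61 - 12) ≡ 19/49 mod 71. 49⁻¹ ≡ 29 (mod 71) since 49·29 = 1421 ≡ 1, so λ ≡ 54.
  x = λ² - 12 - 61 = 2916 - 73 ≡ 3; y = λ·(12 - 3) - 35 ≡ 25. → (3, 25)

(3, 25)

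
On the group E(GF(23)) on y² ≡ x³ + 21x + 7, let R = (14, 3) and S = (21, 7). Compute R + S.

(1, 11)

(14, 3) + (21, 7). λ = (7 - 3)/(21 - 14) ≡ 4/7 mod 23. 7⁻¹ ≡ 10 (mod 23), so λ ≡ 17.
  x = λ² - 14 - 21 = 289 - 35 ≡ 1; y = λ·(14 - 1) - 3 ≡ 11. → (1, 11)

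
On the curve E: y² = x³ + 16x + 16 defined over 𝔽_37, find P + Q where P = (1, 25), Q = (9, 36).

(26, 10)

(1, 25) + (9, 36). λ = (36 - 25)/(9 - 1) ≡ 11/8 mod 37. 8⁻¹ ≡ 14 (mod 37), so λ ≡ 6.
  x = λ² - 1 - 9 = 36 - 10 ≡ 26; y = λ·(1 - 26) - 25 ≡ 10. → (26, 10)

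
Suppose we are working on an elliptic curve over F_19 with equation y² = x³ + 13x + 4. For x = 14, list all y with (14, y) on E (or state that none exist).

x³ + 13x + 4 = 2930 ≡ 4 (mod 19).
Square roots of 4 mod 19: 2 and 17 (since 2² = 4 ≡ 4).

2, 17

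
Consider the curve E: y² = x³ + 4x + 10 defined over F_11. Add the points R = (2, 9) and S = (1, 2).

(2, 9) + (1, 2). λ = (2 - 9)/(1 - 2) ≡ 4/10 mod 11. 10⁻¹ ≡ 10 (mod 11), so λ ≡ 7.
  x = λ² - 2 - 1 = 49 - 3 ≡ 2; y = λ·(2 - 2) - 9 ≡ 2. → (2, 2)

(2, 2)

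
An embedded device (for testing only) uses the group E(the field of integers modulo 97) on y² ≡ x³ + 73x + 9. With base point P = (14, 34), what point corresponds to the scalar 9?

Repeated addition: build up to 9P.
2P: tangent at (14, 34): λ = (3·14² + 73)/(2·34) ≡ 79/68. 68⁻¹ ≡ 10 (mod 97), so λ ≡ 79·10 ≡ 14.
  x = λ² - 14 - 14 = 196 - 28 ≡ 71; y = λ·(14 - 71) - 34 ≡ 41. → (71, 41)
3P: (71, 41) + (14, 34). λ = (34 - 41)/(14 - 71) ≡ 90/40 mod 97. 40⁻¹ ≡ 17 (mod 97), so λ ≡ 75.
  x = λ² - 71 - 14 = 5625 - 85 ≡ 11; y = λ·(71 - 11) - 41 ≡ 94. → (11, 94)
4P: (11, 94) + (14, 34). λ = (34 - 94)/(14 - 11) ≡ 37/3 mod 97. 3⁻¹ ≡ 65 (mod 97), so λ ≡ 77.
  x = λ² - 11 - 14 = 5929 - 25 ≡ 84; y = λ·(11 - 84) - 94 ≡ 8. → (84, 8)
5P: (84, 8) + (14, 34). λ = (34 - 8)/(14 - 84) ≡ 26/27 mod 97. 27⁻¹ ≡ 18 (mod 97) since 27·18 = 486 ≡ 1, so λ ≡ 80.
  x = λ² - 84 - 14 = 6400 - 98 ≡ 94; y = λ·(84 - 94) - 8 ≡ 65. → (94, 65)
6P: (94, 65) + (14, 34). λ = (34 - 65)/(14 - 94) ≡ 66/17 mod 97. 17⁻¹ ≡ 40 (mod 97), so λ ≡ 21.
  x = λ² - 94 - 14 = 441 - 108 ≡ 42; y = λ·(94 - 42) - 65 ≡ 57. → (42, 57)
7P: (42, 57) + (14, 34). λ = (34 - 57)/(14 - 42) ≡ 74/69 mod 97. 69⁻¹ ≡ 45 (mod 97) since 69·45 = 3105 ≡ 1, so λ ≡ 32.
  x = λ² - 42 - 14 = 1024 - 56 ≡ 95; y = λ·(42 - 95) - 57 ≡ 90. → (95, 90)
8P: (95, 90) + (14, 34). λ = (34 - 90)/(14 - 95) ≡ 41/16 mod 97. 16⁻¹ ≡ 91 (mod 97) since 16·91 = 1456 ≡ 1, so λ ≡ 45.
  x = λ² - 95 - 14 = 2025 - 109 ≡ 73; y = λ·(95 - 73) - 90 ≡ 27. → (73, 27)
9P: (73, 27) + (14, 34). λ = (34 - 27)/(14 - 73) ≡ 7/38 mod 97. 38⁻¹ ≡ 23 (mod 97), so λ ≡ 64.
  x = λ² - 73 - 14 = 4096 - 87 ≡ 32; y = λ·(73 - 32) - 27 ≡ 75. → (32, 75)

(32, 75)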